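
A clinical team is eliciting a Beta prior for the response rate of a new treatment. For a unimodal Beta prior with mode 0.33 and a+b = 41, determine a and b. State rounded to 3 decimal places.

a = 13.870, b = 27.130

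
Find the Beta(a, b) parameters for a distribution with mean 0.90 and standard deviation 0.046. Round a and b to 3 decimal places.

a = 37.380, b = 4.153

Variance = 0.046² = 0.002116. The moment-matching identity a+b = μ(1−μ)/Var − 1 gives
a+b = 0.0900/0.002116 − 1 = 41.5331, so a = μ·41.5331 = 37.380 and b = (1−μ)·41.5331 = 4.153.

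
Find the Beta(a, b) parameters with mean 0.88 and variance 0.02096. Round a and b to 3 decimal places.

a = 3.554, b = 0.485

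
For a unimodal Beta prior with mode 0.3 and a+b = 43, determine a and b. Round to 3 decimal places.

Since the density peak of Beta(a,b) is at (a−1)/(a+b−2),
a = 1 + 0.3(43−2) = 13.300 and b = 43 − 13.300 = 29.700.

a = 13.300, b = 29.700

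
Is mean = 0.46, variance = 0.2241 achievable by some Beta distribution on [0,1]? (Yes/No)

Yes

The Beta variance bound is σ² < μ(1−μ).
Here μ(1−μ) = 0.46×0.54 = 0.2484, and 0.2241 < 0.2484.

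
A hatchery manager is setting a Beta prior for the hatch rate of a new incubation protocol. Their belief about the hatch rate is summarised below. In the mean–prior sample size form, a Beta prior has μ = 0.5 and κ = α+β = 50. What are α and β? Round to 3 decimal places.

Split κ in proportion μ : (1−μ): α = 0.5·50 = 25.000, β = 50 − 25.000 = 25.000.

α = 25.000, β = 25.000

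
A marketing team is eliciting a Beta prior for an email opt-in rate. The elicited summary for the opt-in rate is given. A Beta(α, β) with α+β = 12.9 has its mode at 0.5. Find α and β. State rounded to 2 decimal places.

Mode = (α−1)/(κ−2) with κ = α+β, so α−1 = 0.5·10.9 = 5.45.
α = 6.45; β = κ − α = 6.45.

α = 6.45, β = 6.45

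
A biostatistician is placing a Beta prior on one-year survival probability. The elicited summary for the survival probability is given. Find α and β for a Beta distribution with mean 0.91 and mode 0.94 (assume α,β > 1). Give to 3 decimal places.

With s = α+β: μ = α/s and mode = (α−1)/(s−2). Eliminating α = μs,
μs − 1 = m(s−2) ⇒ s(μ−m) = 1−2m ⇒ s = -0.88/-0.03 = 29.3333.
So α = μs = 26.693, β = (1−μ)s = 2.640.

α = 26.693, β = 2.640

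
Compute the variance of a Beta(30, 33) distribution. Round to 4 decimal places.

α+β = 63 and αβ = 990, so Var = αβ/[(α+β)²(α+β+1)] = 990/254016 = 0.0039.

0.0039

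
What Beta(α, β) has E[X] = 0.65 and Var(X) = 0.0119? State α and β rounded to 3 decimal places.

α = 11.776, β = 6.341

Let s = α+β. The Beta variance is μ(1−μ)/(s+1).
So s+1 = μ(1−μ)/σ² = (0.65×0.35)/0.0119 = 0.2275/0.0119 = 19.1176, giving s = 18.1176.
Then α = μs = 0.65×18.1176 = 11.776 and β = (1−μ)s = 0.35×18.1176 = 6.341.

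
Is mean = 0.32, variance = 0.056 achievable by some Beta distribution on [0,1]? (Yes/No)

The Beta variance bound is σ² < μ(1−μ).
Here μ(1−μ) = 0.32×0.68 = 0.2176, and 0.056 < 0.2176.

Yes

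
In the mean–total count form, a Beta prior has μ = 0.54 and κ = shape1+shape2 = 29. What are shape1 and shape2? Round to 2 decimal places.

shape1 = 15.66, shape2 = 13.34

Split κ in proportion μ : (1−μ): shape1 = 0.54·29 = 15.66, shape2 = 29 − 15.66 = 13.34.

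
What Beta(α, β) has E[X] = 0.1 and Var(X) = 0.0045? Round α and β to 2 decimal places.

By moment matching, α+β = μ(1−μ)/σ² − 1 = (0.1·0.9)/0.0045 − 1 = 20.0000 − 1 = 19.0000.
Since α/(α+β) = μ, α = 0.1·19.0000 = 1.90 and β = 0.9·19.0000 = 17.10.

α = 1.90, β = 17.10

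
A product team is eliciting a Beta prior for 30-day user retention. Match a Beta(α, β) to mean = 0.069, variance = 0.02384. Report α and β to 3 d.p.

α = 0.117, β = 1.578

By moment matching, α+β = μ(1−μ)/σ² − 1 = (0.069·0.931)/0.02384 − 1 = 2.6946 − 1 = 1.6946.
Since α/(α+β) = μ, α = 0.069·1.6946 = 0.117 and β = 0.931·1.6946 = 1.578.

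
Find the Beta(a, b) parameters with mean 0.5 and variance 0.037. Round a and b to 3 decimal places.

a = 2.878, b = 2.878

Write ν = a+b; then a = μν and Var = μ(1−μ)/(ν+1).
ν = μ(1−μ)/Var − 1 = 0.25/0.037 − 1 = 5.7568.
a = 0.5·5.7568 = 2.878, b = 0.5·5.7568 = 2.878.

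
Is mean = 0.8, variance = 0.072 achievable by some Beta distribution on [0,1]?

The Beta variance bound is σ² < μ(1−μ).
Here μ(1−μ) = 0.8×0.2 = 0.16, and 0.072 < 0.16.

Yes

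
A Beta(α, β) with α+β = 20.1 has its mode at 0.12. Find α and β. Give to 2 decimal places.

α = 3.17, β = 16.93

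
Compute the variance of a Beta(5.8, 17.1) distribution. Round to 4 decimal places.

0.0079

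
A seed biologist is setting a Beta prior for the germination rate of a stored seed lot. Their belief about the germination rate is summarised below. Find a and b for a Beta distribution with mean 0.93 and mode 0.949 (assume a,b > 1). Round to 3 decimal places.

Let s = a+b. Mean gives a = μs = 0.93s; mode gives (a−1)/(s−2) = 0.949.
Substituting: 0.93s − 1 = 0.949(s−2) = 0.949s − 1.898, so -0.019s = -0.898 and s = 47.2632.
Then a = 0.93×47.2632 = 43.955 and b = s−a = 3.308.

a = 43.955, b = 3.308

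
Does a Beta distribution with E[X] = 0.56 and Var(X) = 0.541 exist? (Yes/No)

No

The Beta variance bound is σ² < μ(1−μ).
Here μ(1−μ) = 0.56×0.44 = 0.2464, and 0.541 ≥ 0.2464.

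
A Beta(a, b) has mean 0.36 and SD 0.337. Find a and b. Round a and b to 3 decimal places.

First σ² = 0.113569. Setting a = μn, b = (1−μ)n with n = a+b,
μ(1−μ)/(n+1) = 0.113569 ⇒ n+1 = 0.2304/0.113569 = 2.0287 ⇒ n = 1.0287.
Hence a = 0.36×1.0287 = 0.370, b = 0.64×1.0287 = 0.658.

a = 0.370, b = 0.658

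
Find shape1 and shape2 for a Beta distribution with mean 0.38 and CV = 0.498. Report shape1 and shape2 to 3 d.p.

σ = CV·μ = 0.498×0.38 = 0.18924, so σ² = 0.035812.
s+1 = μ(1−μ)/σ² = 0.2356/0.035812 = 6.5788, so s = shape1+shape2 = 5.5788.
shape1 = μs = 2.120, shape2 = (1−μ)s = 3.459.

shape1 = 2.120, shape2 = 3.459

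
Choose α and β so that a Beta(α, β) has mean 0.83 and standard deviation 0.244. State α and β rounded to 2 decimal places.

α = 1.14, β = 0.23

Variance = 0.244² = 0.059536. The moment-matching identity α+β = μ(1−μ)/Var − 1 gives
α+β = 0.1411/0.059536 − 1 = 1.3700, so α = μ·1.3700 = 1.14 and β = (1−μ)·1.3700 = 0.23.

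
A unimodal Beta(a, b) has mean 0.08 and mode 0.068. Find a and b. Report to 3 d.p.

a = 5.760, b = 66.240

Let s = a+b. Mean gives a = μs = 0.08s; mode gives (a−1)/(s−2) = 0.068.
Substituting: 0.08s − 1 = 0.068(s−2) = 0.068s − 0.136, so 0.012s = 0.864 and s = 72.0000.
Then a = 0.08×72.0000 = 5.760 and b = s−a = 66.240.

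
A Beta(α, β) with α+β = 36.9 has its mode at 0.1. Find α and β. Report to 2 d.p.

Mode = (α−1)/(κ−2) with κ = α+β, so α−1 = 0.1·34.9 = 3.49.
α = 4.49; β = κ − α = 32.41.

α = 4.49, β = 32.41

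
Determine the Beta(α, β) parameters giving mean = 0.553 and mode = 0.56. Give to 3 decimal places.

α = 9.480, β = 7.663

With s = α+β: μ = α/s and mode = (α−1)/(s−2). Eliminating α = μs,
μs − 1 = m(s−2) ⇒ s(μ−m) = 1−2m ⇒ s = -0.12/-0.007 = 17.1429.
So α = μs = 9.480, β = (1−μ)s = 7.663.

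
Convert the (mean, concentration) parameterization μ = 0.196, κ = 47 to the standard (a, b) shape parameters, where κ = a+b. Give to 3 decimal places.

a = μκ = 0.196×47 = 9.212 and b = (1−μ)κ = 0.804×47 = 37.788.

a = 9.212, b = 37.788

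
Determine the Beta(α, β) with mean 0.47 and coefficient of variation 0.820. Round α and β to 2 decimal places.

σ = CV·μ = 0.820×0.47 = 0.38540, so σ² = 0.148533.
s+1 = μ(1−μ)/σ² = 0.2491/0.148533 = 1.6771, so s = α+β = 0.6771.
α = μs = 0.32, β = (1−μ)s = 0.36.

α = 0.32, β = 0.36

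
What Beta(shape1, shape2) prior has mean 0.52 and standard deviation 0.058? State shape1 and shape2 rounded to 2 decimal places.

shape1 = 38.06, shape2 = 35.13

Variance = 0.058² = 0.003364. The moment-matching identity shape1+shape2 = μ(1−μ)/Var − 1 gives
shape1+shape2 = 0.2496/0.003364 − 1 = 73.1974, so shape1 = μ·73.1974 = 38.06 and shape2 = (1−μ)·73.1974 = 35.13.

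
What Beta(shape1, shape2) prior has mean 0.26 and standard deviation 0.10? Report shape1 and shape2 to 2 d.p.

shape1 = 4.74, shape2 = 13.50

First σ² = 0.0100. Setting shape1 = μn, shape2 = (1−μ)n with n = shape1+shape2,
μ(1−μ)/(n+1) = 0.0100 ⇒ n+1 = 0.1924/0.0100 = 19.2400 ⇒ n = 18.2400.
Hence shape1 = 0.26×18.2400 = 4.74, shape2 = 0.74×18.2400 = 13.50.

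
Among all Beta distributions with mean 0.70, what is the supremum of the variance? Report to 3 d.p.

Var = μ(1−μ)/(α+β+1), which approaches μ(1−μ) as α+β → 0.
So the supremum is μ(1−μ) = 0.70×0.30 = 0.210.

0.210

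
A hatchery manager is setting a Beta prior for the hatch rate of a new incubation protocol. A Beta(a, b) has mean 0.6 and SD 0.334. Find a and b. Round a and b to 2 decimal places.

a = 0.69, b = 0.46

Variance = 0.334² = 0.111556. The moment-matching identity a+b = μ(1−μ)/Var − 1 gives
a+b = 0.24/0.111556 − 1 = 1.1514, so a = μ·1.1514 = 0.69 and b = (1−μ)·1.1514 = 0.46.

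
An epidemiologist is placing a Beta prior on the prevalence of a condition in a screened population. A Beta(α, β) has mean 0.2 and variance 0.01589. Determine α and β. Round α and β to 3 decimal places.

α = 1.814, β = 7.255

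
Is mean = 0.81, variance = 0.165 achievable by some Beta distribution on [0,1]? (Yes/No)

No

A Beta with mean μ has variance μ(1−μ)/(α+β+1) < μ(1−μ).
Here μ(1−μ) = 0.81×0.19 = 0.1539, and 0.165 ≥ 0.1539.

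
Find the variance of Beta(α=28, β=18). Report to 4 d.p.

0.0051

Var = αβ/[(α+β)²(α+β+1)] = (28×18)/(46²×47) = 504/99452 = 0.0051.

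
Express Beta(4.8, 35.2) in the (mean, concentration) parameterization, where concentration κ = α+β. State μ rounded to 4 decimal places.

μ = 0.1200, κ = 40.0

κ = α+β = 4.8+35.2 = 40.0; μ = α/κ = 4.8/40.0 = 0.1200.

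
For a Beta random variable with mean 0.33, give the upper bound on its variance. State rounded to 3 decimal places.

0.221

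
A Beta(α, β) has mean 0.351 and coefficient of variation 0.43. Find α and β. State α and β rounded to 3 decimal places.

α = 3.159, β = 5.841

Var = (CV·μ)² = (0.43×0.351)² = 0.022780.
α+β = μ(1−μ)/Var − 1 = 0.227799/0.022780 − 1 = 9.0000.
Thus α = 0.351·9.0000 = 3.159 and β = 0.649·9.0000 = 5.841.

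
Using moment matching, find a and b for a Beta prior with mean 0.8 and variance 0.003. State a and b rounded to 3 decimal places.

Write ν = a+b; then a = μν and Var = μ(1−μ)/(ν+1).
ν = μ(1−μ)/Var − 1 = 0.16/0.003 − 1 = 52.3333.
a = 0.8·52.3333 = 41.867, b = 0.2·52.3333 = 10.467.

a = 41.867, b = 10.467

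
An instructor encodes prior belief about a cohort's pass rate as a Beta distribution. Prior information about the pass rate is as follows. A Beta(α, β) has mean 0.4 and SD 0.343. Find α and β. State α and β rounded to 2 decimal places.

α = 0.42, β = 0.62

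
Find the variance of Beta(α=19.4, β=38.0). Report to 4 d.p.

α+β = 57.4 and αβ = 737.20, so Var = αβ/[(α+β)²(α+β+1)] = 737.20/192413.984 = 0.0038.

0.0038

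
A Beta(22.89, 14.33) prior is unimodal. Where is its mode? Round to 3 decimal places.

The density x^(α−1)(1−x)^(β−1) is maximised at (α−1)/(α+β−2) = 21.89/35.22 = 0.622.

0.622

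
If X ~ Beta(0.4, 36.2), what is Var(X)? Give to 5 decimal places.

Var = αβ/[(α+β)²(α+β+1)] = (0.4×36.2)/(36.6²×37.6) = 14.48/50367.456 = 0.00029.

0.00029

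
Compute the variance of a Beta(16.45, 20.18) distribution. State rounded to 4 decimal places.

μ = 16.45/36.63 = 0.449085; Var = μ(1−μ)/(α+β+1) = 0.2474077/37.63 = 0.0066.

0.0066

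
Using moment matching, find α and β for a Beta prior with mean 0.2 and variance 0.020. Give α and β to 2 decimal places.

α = 1.40, β = 5.60

Write ν = α+β; then α = μν and Var = μ(1−μ)/(ν+1).
ν = μ(1−μ)/Var − 1 = 0.16/0.020 − 1 = 7.0000.
α = 0.2·7.0000 = 1.40, β = 0.8·7.0000 = 5.60.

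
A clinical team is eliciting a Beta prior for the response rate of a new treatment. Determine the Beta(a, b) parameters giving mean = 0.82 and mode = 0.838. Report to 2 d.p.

a = 30.80, b = 6.76

Let s = a+b. Mean gives a = μs = 0.82s; mode gives (a−1)/(s−2) = 0.838.
Substituting: 0.82s − 1 = 0.838(s−2) = 0.838s − 1.676, so -0.018s = -0.676 and s = 37.5556.
Then a = 0.82×37.5556 = 30.80 and b = s−a = 6.76.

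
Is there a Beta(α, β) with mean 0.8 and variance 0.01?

A Beta with mean μ has variance μ(1−μ)/(α+β+1) < μ(1−μ).
Here μ(1−μ) = 0.8×0.2 = 0.16, and 0.01 < 0.16.

Yes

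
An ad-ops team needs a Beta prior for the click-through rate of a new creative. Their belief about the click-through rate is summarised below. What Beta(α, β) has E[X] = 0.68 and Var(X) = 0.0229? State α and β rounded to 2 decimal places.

Let s = α+β. The Beta variance is μ(1−μ)/(s+1).
So s+1 = μ(1−μ)/σ² = (0.68×0.32)/0.0229 = 0.2176/0.0229 = 9.5022, giving s = 8.5022.
Then α = μs = 0.68×8.5022 = 5.78 and β = (1−μ)s = 0.32×8.5022 = 2.72.

α = 5.78, β = 2.72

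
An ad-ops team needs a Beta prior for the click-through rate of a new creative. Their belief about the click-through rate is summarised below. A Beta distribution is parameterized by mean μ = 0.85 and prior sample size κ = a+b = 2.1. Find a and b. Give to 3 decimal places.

a = 1.785, b = 0.315

a = μκ = 0.85×2.1 = 1.785 and b = (1−μ)κ = 0.15×2.1 = 0.315.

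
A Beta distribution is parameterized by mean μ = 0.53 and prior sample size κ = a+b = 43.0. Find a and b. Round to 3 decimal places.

a = 22.790, b = 20.210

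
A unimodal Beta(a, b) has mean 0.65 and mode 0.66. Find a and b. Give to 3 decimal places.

a = 20.800, b = 11.200

With s = a+b: μ = a/s and mode = (a−1)/(s−2). Eliminating a = μs,
μs − 1 = m(s−2) ⇒ s(μ−m) = 1−2m ⇒ s = -0.32/-0.01 = 32.0000.
So a = μs = 20.800, b = (1−μ)s = 11.200.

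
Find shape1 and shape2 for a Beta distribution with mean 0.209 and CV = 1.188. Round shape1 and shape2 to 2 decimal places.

Var = (CV·μ)² = (1.188×0.209)² = 0.061649.
shape1+shape2 = μ(1−μ)/Var − 1 = 0.165319/0.061649 − 1 = 1.6816.
Thus shape1 = 0.209·1.6816 = 0.35 and shape2 = 0.791·1.6816 = 1.33.

shape1 = 0.35, shape2 = 1.33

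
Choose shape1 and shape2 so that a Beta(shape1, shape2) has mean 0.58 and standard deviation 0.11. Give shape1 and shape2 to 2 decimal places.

shape1 = 11.10, shape2 = 8.04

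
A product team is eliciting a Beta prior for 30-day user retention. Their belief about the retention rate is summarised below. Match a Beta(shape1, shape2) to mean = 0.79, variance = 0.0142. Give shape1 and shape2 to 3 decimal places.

shape1 = 8.440, shape2 = 2.243

Write ν = shape1+shape2; then shape1 = μν and Var = μ(1−μ)/(ν+1).
ν = μ(1−μ)/Var − 1 = 0.1659/0.0142 − 1 = 10.6831.
shape1 = 0.79·10.6831 = 8.440, shape2 = 0.21·10.6831 = 2.243.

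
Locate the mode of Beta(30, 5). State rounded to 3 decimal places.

0.879

The density x^(α−1)(1−x)^(β−1) is maximised at (α−1)/(α+β−2) = 29/33 = 0.879.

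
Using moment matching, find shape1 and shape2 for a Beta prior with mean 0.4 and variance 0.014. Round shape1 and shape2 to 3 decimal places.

Write ν = shape1+shape2; then shape1 = μν and Var = μ(1−μ)/(ν+1).
ν = μ(1−μ)/Var − 1 = 0.24/0.014 − 1 = 16.1429.
shape1 = 0.4·16.1429 = 6.457, shape2 = 0.6·16.1429 = 9.686.

shape1 = 6.457, shape2 = 9.686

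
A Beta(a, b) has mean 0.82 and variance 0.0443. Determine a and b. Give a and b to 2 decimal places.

a = 1.91, b = 0.42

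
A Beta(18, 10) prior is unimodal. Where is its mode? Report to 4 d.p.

0.6538

The density x^(α−1)(1−x)^(β−1) is maximised at (α−1)/(α+β−2) = 17/26 = 0.6538.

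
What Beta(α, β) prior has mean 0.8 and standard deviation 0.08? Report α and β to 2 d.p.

First σ² = 0.0064. Setting α = μn, β = (1−μ)n with n = α+β,
μ(1−μ)/(n+1) = 0.0064 ⇒ n+1 = 0.16/0.0064 = 25.0000 ⇒ n = 24.0000.
Hence α = 0.8×24.0000 = 19.20, β = 0.2×24.0000 = 4.80.

α = 19.20, β = 4.80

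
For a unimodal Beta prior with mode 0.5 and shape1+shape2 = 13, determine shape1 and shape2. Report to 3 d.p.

shape1 = 6.500, shape2 = 6.500

Since the density peak of Beta(shape1,shape2) is at (shape1−1)/(shape1+shape2−2),
shape1 = 1 + 0.5(13−2) = 6.500 and shape2 = 13 − 6.500 = 6.500.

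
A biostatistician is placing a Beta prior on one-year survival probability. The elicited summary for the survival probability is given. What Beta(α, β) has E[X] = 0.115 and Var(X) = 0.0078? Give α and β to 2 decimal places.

By moment matching, α+β = μ(1−μ)/σ² − 1 = (0.115·0.885)/0.0078 − 1 = 13.0481 − 1 = 12.0481.
Since α/(α+β) = μ, α = 0.115·12.0481 = 1.39 and β = 0.885·12.0481 = 10.66.

α = 1.39, β = 10.66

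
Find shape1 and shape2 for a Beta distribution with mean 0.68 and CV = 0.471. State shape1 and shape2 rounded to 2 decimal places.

σ = CV·μ = 0.471×0.68 = 0.32028, so σ² = 0.102579.
s+1 = μ(1−μ)/σ² = 0.2176/0.102579 = 2.1213, so s = shape1+shape2 = 1.1213.
shape1 = μs = 0.76, shape2 = (1−μ)s = 0.36.

shape1 = 0.76, shape2 = 0.36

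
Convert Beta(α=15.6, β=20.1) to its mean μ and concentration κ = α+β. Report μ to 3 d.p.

κ = α+β = 15.6+20.1 = 35.7; μ = α/κ = 15.6/35.7 = 0.437.

μ = 0.437, κ = 35.7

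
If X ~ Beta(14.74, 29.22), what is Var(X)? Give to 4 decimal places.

Var = αβ/[(α+β)²(α+β+1)] = (14.74×29.22)/(43.96²×44.96) = 430.7028/86884.372736 = 0.0050.

0.0050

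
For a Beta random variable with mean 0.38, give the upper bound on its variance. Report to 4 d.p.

Var = μ(1−μ)/(α+β+1), which approaches μ(1−μ) as α+β → 0.
So the supremum is μ(1−μ) = 0.38×0.62 = 0.2356.

0.2356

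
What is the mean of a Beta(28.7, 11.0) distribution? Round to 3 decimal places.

E[X] = α/(α+β) = 28.7/39.7 = 0.723.

0.723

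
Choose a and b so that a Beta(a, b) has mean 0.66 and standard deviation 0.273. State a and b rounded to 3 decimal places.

a = 1.327, b = 0.684

Variance = 0.273² = 0.074529. The moment-matching identity a+b = μ(1−μ)/Var − 1 gives
a+b = 0.2244/0.074529 − 1 = 2.0109, so a = μ·2.0109 = 1.327 and b = (1−μ)·2.0109 = 0.684.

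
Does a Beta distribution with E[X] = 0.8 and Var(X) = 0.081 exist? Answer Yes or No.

Yes

The Beta variance bound is σ² < μ(1−μ).
Here μ(1−μ) = 0.8×0.2 = 0.16, and 0.081 < 0.16.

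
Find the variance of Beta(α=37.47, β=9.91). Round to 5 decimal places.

α+β = 47.38 and αβ = 371.3277, so Var = αβ/[(α+β)²(α+β+1)] = 371.3277/108606.539672 = 0.00342.

0.00342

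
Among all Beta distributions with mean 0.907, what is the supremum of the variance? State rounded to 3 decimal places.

Var = μ(1−μ)/(α+β+1), which approaches μ(1−μ) as α+β → 0.
So the supremum is μ(1−μ) = 0.907×0.093 = 0.084.

0.084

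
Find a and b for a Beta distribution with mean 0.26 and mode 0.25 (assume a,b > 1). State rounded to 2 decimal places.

a = 13.00, b = 37.00

With s = a+b: μ = a/s and mode = (a−1)/(s−2). Eliminating a = μs,
μs − 1 = m(s−2) ⇒ s(μ−m) = 1−2m ⇒ s = 0.50/0.01 = 50.0000.
So a = μs = 13.00, b = (1−μ)s = 37.00.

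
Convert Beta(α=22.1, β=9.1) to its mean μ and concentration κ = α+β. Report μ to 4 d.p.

μ = 0.7083, κ = 31.2

κ = α+β = 22.1+9.1 = 31.2; μ = α/κ = 22.1/31.2 = 0.7083.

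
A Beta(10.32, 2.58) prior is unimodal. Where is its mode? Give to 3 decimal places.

With α,β > 1, mode = (α−1)/(α+β−2) = 9.32/10.90 = 0.855.

0.855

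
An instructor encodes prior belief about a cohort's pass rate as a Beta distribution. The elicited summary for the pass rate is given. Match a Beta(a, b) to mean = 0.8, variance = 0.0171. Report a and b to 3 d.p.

a = 6.685, b = 1.671

Let s = a+b. The Beta variance is μ(1−μ)/(s+1).
So s+1 = μ(1−μ)/σ² = (0.8×0.2)/0.0171 = 0.16/0.0171 = 9.3567, giving s = 8.3567.
Then a = μs = 0.8×8.3567 = 6.685 and b = (1−μ)s = 0.2×8.3567 = 1.671.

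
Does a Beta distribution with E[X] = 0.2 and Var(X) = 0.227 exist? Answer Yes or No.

The Beta variance bound is σ² < μ(1−μ).
Here μ(1−μ) = 0.2×0.8 = 0.16, and 0.227 ≥ 0.16.

No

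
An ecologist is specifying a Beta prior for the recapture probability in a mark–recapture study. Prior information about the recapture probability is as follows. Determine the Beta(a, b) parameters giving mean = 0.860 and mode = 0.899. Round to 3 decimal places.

a = 17.597, b = 2.865

With s = a+b: μ = a/s and mode = (a−1)/(s−2). Eliminating a = μs,
μs − 1 = m(s−2) ⇒ s(μ−m) = 1−2m ⇒ s = -0.798/-0.039 = 20.4615.
So a = μs = 17.597, b = (1−μ)s = 2.865.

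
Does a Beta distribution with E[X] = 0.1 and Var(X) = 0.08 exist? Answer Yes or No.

Yes

A Beta with mean μ has variance μ(1−μ)/(α+β+1) < μ(1−μ).
Here μ(1−μ) = 0.1×0.9 = 0.09, and 0.08 < 0.09.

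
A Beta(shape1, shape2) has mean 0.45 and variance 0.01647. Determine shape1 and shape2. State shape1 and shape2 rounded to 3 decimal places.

shape1 = 6.312, shape2 = 7.715

Let s = shape1+shape2. The Beta variance is μ(1−μ)/(s+1).
So s+1 = μ(1−μ)/σ² = (0.45×0.55)/0.01647 = 0.2475/0.01647 = 15.0273, giving s = 14.0273.
Then shape1 = μs = 0.45×14.0273 = 6.312 and shape2 = (1−μ)s = 0.55×14.0273 = 7.715.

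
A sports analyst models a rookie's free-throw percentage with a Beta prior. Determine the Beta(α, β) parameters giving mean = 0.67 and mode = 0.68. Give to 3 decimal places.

With s = α+β: μ = α/s and mode = (α−1)/(s−2). Eliminating α = μs,
μs − 1 = m(s−2) ⇒ s(μ−m) = 1−2m ⇒ s = -0.36/-0.01 = 36.0000.
So α = μs = 24.120, β = (1−μ)s = 11.880.

α = 24.120, β = 11.880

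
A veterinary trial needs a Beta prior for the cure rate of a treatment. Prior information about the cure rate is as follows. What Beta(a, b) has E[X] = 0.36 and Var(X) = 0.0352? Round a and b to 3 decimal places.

Let s = a+b. The Beta variance is μ(1−μ)/(s+1).
So s+1 = μ(1−μ)/σ² = (0.36×0.64)/0.0352 = 0.2304/0.0352 = 6.5455, giving s = 5.5455.
Then a = μs = 0.36×5.5455 = 1.996 and b = (1−μ)s = 0.64×5.5455 = 3.549.

a = 1.996, b = 3.549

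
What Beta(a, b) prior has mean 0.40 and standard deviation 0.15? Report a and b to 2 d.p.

First σ² = 0.0225. Setting a = μn, b = (1−μ)n with n = a+b,
μ(1−μ)/(n+1) = 0.0225 ⇒ n+1 = 0.2400/0.0225 = 10.6667 ⇒ n = 9.6667.
Hence a = 0.40×9.6667 = 3.87, b = 0.60×9.6667 = 5.80.

a = 3.87, b = 5.80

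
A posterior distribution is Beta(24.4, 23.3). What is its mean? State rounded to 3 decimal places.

0.512

E[X] = α/(α+β) = 24.4/47.7 = 0.512.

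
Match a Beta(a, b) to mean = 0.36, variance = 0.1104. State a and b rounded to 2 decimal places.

a = 0.39, b = 0.70

By moment matching, a+b = μ(1−μ)/σ² − 1 = (0.36·0.64)/0.1104 − 1 = 2.0870 − 1 = 1.0870.
Since a/(a+b) = μ, a = 0.36·1.0870 = 0.39 and b = 0.64·1.0870 = 0.70.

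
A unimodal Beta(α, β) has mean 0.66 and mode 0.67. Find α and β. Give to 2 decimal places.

α = 22.44, β = 11.56

Let s = α+β. Mean gives α = μs = 0.66s; mode gives (α−1)/(s−2) = 0.67.
Substituting: 0.66s − 1 = 0.67(s−2) = 0.67s − 1.34, so -0.01s = -0.34 and s = 34.0000.
Then α = 0.66×34.0000 = 22.44 and β = s−α = 11.56.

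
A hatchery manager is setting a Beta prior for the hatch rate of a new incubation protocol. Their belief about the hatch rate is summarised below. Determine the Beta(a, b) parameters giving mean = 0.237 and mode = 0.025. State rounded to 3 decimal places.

With s = a+b: μ = a/s and mode = (a−1)/(s−2). Eliminating a = μs,
μs − 1 = m(s−2) ⇒ s(μ−m) = 1−2m ⇒ s = 0.950/0.212 = 4.4811.
So a = μs = 1.062, b = (1−μ)s = 3.419.

a = 1.062, b = 3.419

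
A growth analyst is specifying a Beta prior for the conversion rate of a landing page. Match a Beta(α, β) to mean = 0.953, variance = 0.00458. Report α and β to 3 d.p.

α = 8.367, β = 0.413

By moment matching, α+β = μ(1−μ)/σ² − 1 = (0.953·0.047)/0.00458 − 1 = 9.7797 − 1 = 8.7797.
Since α/(α+β) = μ, α = 0.953·8.7797 = 8.367 and β = 0.047·8.7797 = 0.413.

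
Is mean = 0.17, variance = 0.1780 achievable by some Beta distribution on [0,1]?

No

For any Beta, Var(X) < E[X]·(1−E[X]).
Here μ(1−μ) = 0.17×0.83 = 0.1411, and 0.1780 ≥ 0.1411.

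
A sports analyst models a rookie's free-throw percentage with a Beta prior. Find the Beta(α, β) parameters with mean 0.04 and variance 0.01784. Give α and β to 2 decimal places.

α = 0.05, β = 1.11

By moment matching, α+β = μ(1−μ)/σ² − 1 = (0.04·0.96)/0.01784 − 1 = 2.1525 − 1 = 1.1525.
Since α/(α+β) = μ, α = 0.04·1.1525 = 0.05 and β = 0.96·1.1525 = 1.11.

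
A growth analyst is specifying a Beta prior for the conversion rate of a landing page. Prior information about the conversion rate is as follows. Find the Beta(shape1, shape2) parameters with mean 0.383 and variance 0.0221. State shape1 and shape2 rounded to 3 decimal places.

Write ν = shape1+shape2; then shape1 = μν and Var = μ(1−μ)/(ν+1).
ν = μ(1−μ)/Var − 1 = 0.236311/0.0221 − 1 = 9.6928.
shape1 = 0.383·9.6928 = 3.712, shape2 = 0.617·9.6928 = 5.980.

shape1 = 3.712, shape2 = 5.980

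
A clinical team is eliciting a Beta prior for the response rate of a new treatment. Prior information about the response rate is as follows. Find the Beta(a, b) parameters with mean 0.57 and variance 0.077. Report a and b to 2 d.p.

a = 1.24, b = 0.94

Write ν = a+b; then a = μν and Var = μ(1−μ)/(ν+1).
ν = μ(1−μ)/Var − 1 = 0.2451/0.077 − 1 = 2.1831.
a = 0.57·2.1831 = 1.24, b = 0.43·2.1831 = 0.94.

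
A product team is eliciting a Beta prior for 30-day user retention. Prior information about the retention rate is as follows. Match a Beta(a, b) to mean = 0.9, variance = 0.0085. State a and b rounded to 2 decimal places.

By moment matching, a+b = μ(1−μ)/σ² − 1 = (0.9·0.1)/0.0085 − 1 = 10.5882 − 1 = 9.5882.
Since a/(a+b) = μ, a = 0.9·9.5882 = 8.63 and b = 0.1·9.5882 = 0.96.

a = 8.63, b = 0.96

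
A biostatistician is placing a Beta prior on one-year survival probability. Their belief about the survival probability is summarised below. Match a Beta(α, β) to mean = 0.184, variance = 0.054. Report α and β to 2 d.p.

Let s = α+β. The Beta variance is μ(1−μ)/(s+1).
So s+1 = μ(1−μ)/σ² = (0.184×0.816)/0.054 = 0.150144/0.054 = 2.7804, giving s = 1.7804.
Then α = μs = 0.184×1.7804 = 0.33 and β = (1−μ)s = 0.816×1.7804 = 1.45.

α = 0.33, β = 1.45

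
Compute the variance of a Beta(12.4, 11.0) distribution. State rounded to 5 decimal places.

0.01021

μ = 12.4/23.4 = 0.529915; Var = μ(1−μ)/(α+β+1) = 0.2491051/24.4 = 0.01021.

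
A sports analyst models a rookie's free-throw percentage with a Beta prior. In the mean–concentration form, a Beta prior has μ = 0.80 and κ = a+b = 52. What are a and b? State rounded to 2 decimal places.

a = 41.60, b = 10.40

Split κ in proportion μ : (1−μ): a = 0.80·52 = 41.60, b = 52 − 41.60 = 10.40.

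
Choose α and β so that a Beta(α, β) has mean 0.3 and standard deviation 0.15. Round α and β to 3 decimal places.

First σ² = 0.0225. Setting α = μn, β = (1−μ)n with n = α+β,
μ(1−μ)/(n+1) = 0.0225 ⇒ n+1 = 0.21/0.0225 = 9.3333 ⇒ n = 8.3333.
Hence α = 0.3×8.3333 = 2.500, β = 0.7×8.3333 = 5.833.

α = 2.500, β = 5.833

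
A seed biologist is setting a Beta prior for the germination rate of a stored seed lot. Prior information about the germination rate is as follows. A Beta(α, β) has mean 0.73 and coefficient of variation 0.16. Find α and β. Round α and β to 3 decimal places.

α = 9.817, β = 3.631

σ = CV·μ = 0.16×0.73 = 0.11680, so σ² = 0.013642.
s+1 = μ(1−μ)/σ² = 0.1971/0.013642 = 14.4478, so s = α+β = 13.4478.
α = μs = 9.817, β = (1−μ)s = 3.631.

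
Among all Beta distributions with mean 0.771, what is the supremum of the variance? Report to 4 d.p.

Var = μ(1−μ)/(α+β+1), which approaches μ(1−μ) as α+β → 0.
So the supremum is μ(1−μ) = 0.771×0.229 = 0.1766.

0.1766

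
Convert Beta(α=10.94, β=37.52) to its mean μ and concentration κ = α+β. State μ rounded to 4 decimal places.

μ = 0.2258, κ = 48.46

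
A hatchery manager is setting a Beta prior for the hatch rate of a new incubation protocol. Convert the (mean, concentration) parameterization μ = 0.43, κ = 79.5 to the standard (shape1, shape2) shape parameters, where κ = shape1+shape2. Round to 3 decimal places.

shape1 = 34.185, shape2 = 45.315

shape1 = μκ = 0.43×79.5 = 34.185 and shape2 = (1−μ)κ = 0.57×79.5 = 45.315.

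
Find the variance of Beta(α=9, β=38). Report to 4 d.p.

Var = αβ/[(α+β)²(α+β+1)] = (9×38)/(47²×48) = 342/106032 = 0.0032.

0.0032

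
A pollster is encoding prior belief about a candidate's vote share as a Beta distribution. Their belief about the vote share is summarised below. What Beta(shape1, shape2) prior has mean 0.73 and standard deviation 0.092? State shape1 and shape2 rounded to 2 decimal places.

shape1 = 16.27, shape2 = 6.02

σ² = 0.092² = 0.008464.
With s = shape1+shape2, Var = μ(1−μ)/(s+1), so s+1 = (0.73×0.27)/0.008464 = 23.2869 and s = 22.2869.
shape1 = μs = 16.27, shape2 = (1−μ)s = 6.02.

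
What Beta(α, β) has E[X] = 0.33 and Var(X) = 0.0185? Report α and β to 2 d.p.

Write ν = α+β; then α = μν and Var = μ(1−μ)/(ν+1).
ν = μ(1−μ)/Var − 1 = 0.2211/0.0185 − 1 = 10.9514.
α = 0.33·10.9514 = 3.61, β = 0.67·10.9514 = 7.34.

α = 3.61, β = 7.34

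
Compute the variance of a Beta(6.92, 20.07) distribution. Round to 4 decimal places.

μ = 6.92/26.99 = 0.256391; Var = μ(1−μ)/(α+β+1) = 0.1906548/27.99 = 0.0068.

0.0068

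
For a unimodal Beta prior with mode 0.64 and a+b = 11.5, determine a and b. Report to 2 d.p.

Since the density peak of Beta(a,b) is at (a−1)/(a+b−2),
a = 1 + 0.64(11.5−2) = 7.08 and b = 11.5 − 7.08 = 4.42.

a = 7.08, b = 4.42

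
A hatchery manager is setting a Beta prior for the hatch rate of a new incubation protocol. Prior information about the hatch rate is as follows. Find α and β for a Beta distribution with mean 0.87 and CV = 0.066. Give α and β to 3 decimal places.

α = 28.974, β = 4.329

Var = (CV·μ)² = (0.066×0.87)² = 0.003297.
α+β = μ(1−μ)/Var − 1 = 0.1131/0.003297 − 1 = 33.3033.
Thus α = 0.87·33.3033 = 28.974 and β = 0.13·33.3033 = 4.329.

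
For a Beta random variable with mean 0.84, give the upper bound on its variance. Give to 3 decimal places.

Var = μ(1−μ)/(α+β+1), which approaches μ(1−μ) as α+β → 0.
So the supremum is μ(1−μ) = 0.84×0.16 = 0.134.

0.134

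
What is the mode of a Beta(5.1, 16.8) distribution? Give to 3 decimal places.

The density x^(α−1)(1−x)^(β−1) is maximised at (α−1)/(α+β−2) = 4.1/19.9 = 0.206.

0.206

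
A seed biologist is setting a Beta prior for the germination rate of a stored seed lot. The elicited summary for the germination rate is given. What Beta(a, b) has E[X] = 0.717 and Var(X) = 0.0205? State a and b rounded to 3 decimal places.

a = 6.380, b = 2.518

Write ν = a+b; then a = μν and Var = μ(1−μ)/(ν+1).
ν = μ(1−μ)/Var − 1 = 0.202911/0.0205 − 1 = 8.8981.
a = 0.717·8.8981 = 6.380, b = 0.283·8.8981 = 2.518.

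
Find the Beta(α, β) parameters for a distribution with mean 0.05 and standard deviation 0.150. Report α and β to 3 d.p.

Variance = 0.150² = 0.022500. The moment-matching identity α+β = μ(1−μ)/Var − 1 gives
α+β = 0.0475/0.022500 − 1 = 1.1111, so α = μ·1.1111 = 0.056 and β = (1−μ)·1.1111 = 1.056.

α = 0.056, β = 1.056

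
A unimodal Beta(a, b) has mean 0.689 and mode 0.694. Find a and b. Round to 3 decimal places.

a = 53.466, b = 24.134

With s = a+b: μ = a/s and mode = (a−1)/(s−2). Eliminating a = μs,
μs − 1 = m(s−2) ⇒ s(μ−m) = 1−2m ⇒ s = -0.388/-0.005 = 77.6000.
So a = μs = 53.466, b = (1−μ)s = 24.134.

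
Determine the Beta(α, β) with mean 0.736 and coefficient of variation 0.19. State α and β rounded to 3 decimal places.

α = 6.577, β = 2.359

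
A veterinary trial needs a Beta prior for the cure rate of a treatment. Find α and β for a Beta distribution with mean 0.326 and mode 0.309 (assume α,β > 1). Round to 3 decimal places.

With s = α+β: μ = α/s and mode = (α−1)/(s−2). Eliminating α = μs,
μs − 1 = m(s−2) ⇒ s(μ−m) = 1−2m ⇒ s = 0.382/0.017 = 22.4706.
So α = μs = 7.325, β = (1−μ)s = 15.145.

α = 7.325, β = 15.145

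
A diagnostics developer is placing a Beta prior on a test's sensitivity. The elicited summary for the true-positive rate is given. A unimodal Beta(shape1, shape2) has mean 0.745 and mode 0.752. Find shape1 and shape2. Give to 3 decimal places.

shape1 = 53.640, shape2 = 18.360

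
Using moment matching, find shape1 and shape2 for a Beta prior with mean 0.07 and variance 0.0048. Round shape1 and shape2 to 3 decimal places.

By moment matching, shape1+shape2 = μ(1−μ)/σ² − 1 = (0.07·0.93)/0.0048 − 1 = 13.5625 − 1 = 12.5625.
Since shape1/(shape1+shape2) = μ, shape1 = 0.07·12.5625 = 0.879 and shape2 = 0.93·12.5625 = 11.683.

shape1 = 0.879, shape2 = 11.683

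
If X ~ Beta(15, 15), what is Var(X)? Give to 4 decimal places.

α+β = 30 and αβ = 225, so Var = αβ/[(α+β)²(α+β+1)] = 225/27900 = 0.0081.

0.0081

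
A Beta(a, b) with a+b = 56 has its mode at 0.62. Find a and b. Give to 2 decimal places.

a = 34.48, b = 21.52

Since the density peak of Beta(a,b) is at (a−1)/(a+b−2),
a = 1 + 0.62(56−2) = 34.48 and b = 56 − 34.48 = 21.52.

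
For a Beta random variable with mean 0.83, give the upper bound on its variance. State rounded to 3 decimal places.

For fixed mean μ the Beta variance is μ(1−μ)/(α+β+1), increasing as α+β decreases.
Its least upper bound (not attained) is μ(1−μ) = 0.83·0.17 = 0.141.

0.141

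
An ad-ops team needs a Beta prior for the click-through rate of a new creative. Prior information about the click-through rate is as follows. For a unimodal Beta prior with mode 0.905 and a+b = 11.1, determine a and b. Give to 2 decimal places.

a = 9.24, b = 1.86

Mode = (a−1)/(κ−2) with κ = a+b, so a−1 = 0.905·9.1 = 8.24.
a = 9.24; b = κ − a = 1.86.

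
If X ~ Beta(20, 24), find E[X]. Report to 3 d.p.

The Beta mean is α/(α+β) = 20/(20+24) = 0.455.

0.455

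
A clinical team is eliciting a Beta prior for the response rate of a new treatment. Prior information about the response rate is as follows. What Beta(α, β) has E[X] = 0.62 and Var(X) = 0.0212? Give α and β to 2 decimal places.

α = 6.27, β = 3.84

By moment matching, α+β = μ(1−μ)/σ² − 1 = (0.62·0.38)/0.0212 − 1 = 11.1132 − 1 = 10.1132.
Since α/(α+β) = μ, α = 0.62·10.1132 = 6.27 and β = 0.38·10.1132 = 3.84.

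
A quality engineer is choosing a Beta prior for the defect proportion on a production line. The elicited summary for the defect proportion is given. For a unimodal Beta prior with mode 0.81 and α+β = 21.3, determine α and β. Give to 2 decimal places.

α = 16.63, β = 4.67

Mode = (α−1)/(κ−2) with κ = α+β, so α−1 = 0.81·19.3 = 15.63.
α = 16.63; β = κ − α = 4.67.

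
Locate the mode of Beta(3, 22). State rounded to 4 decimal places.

0.0870

The density x^(α−1)(1−x)^(β−1) is maximised at (α−1)/(α+β−2) = 2/23 = 0.0870.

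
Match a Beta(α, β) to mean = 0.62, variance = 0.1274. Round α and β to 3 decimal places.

α = 0.527, β = 0.323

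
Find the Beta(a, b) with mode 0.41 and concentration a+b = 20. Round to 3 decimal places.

a = 8.380, b = 11.620

Since the density peak of Beta(a,b) is at (a−1)/(a+b−2),
a = 1 + 0.41(20−2) = 8.380 and b = 20 − 8.380 = 11.620.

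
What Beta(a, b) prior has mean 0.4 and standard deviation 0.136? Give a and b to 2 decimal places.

First σ² = 0.018496. Setting a = μn, b = (1−μ)n with n = a+b,
μ(1−μ)/(n+1) = 0.018496 ⇒ n+1 = 0.24/0.018496 = 12.9758 ⇒ n = 11.9758.
Hence a = 0.4×11.9758 = 4.79, b = 0.6×11.9758 = 7.19.

a = 4.79, b = 7.19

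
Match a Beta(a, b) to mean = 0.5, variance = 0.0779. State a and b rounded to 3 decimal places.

a = 1.105, b = 1.105

By moment matching, a+b = μ(1−μ)/σ² − 1 = (0.5·0.5)/0.0779 − 1 = 3.2092 − 1 = 2.2092.
Since a/(a+b) = μ, a = 0.5·2.2092 = 1.105 and b = 0.5·2.2092 = 1.105.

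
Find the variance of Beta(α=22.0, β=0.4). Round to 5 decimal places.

0.00075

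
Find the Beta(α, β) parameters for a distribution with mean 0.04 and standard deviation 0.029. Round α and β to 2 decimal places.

α = 1.79, β = 42.87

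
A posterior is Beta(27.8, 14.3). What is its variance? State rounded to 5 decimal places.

Var = αβ/[(α+β)²(α+β+1)] = (27.8×14.3)/(42.1²×43.1) = 397.54/76390.871 = 0.00520.

0.00520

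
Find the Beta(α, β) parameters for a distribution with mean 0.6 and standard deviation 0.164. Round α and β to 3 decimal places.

α = 4.754, β = 3.169

σ² = 0.164² = 0.026896.
With s = α+β, Var = μ(1−μ)/(s+1), so s+1 = (0.6×0.4)/0.026896 = 8.9233 and s = 7.9233.
α = μs = 4.754, β = (1−μ)s = 3.169.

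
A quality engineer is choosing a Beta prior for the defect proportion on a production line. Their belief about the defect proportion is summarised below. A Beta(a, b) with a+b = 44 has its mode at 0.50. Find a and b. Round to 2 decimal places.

Since the density peak of Beta(a,b) is at (a−1)/(a+b−2),
a = 1 + 0.50(44−2) = 22.00 and b = 44 − 22.00 = 22.00.

a = 22.00, b = 22.00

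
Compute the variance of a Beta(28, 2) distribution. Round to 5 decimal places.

0.00201

α+β = 30 and αβ = 56, so Var = αβ/[(α+β)²(α+β+1)] = 56/27900 = 0.00201.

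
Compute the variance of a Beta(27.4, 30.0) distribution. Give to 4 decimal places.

μ = 27.4/57.4 = 0.477352; Var = μ(1−μ)/(α+β+1) = 0.2494871/58.4 = 0.0043.

0.0043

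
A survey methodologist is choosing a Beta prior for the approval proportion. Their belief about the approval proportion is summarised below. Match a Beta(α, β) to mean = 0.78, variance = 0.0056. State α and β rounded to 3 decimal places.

α = 23.121, β = 6.521

Let s = α+β. The Beta variance is μ(1−μ)/(s+1).
So s+1 = μ(1−μ)/σ² = (0.78×0.22)/0.0056 = 0.1716/0.0056 = 30.6429, giving s = 29.6429.
Then α = μs = 0.78×29.6429 = 23.121 and β = (1−μ)s = 0.22×29.6429 = 6.521.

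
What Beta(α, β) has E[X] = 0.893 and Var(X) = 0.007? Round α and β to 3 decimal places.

α = 11.297, β = 1.354

Write ν = α+β; then α = μν and Var = μ(1−μ)/(ν+1).
ν = μ(1−μ)/Var − 1 = 0.095551/0.007 − 1 = 12.6501.
α = 0.893·12.6501 = 11.297, β = 0.107·12.6501 = 1.354.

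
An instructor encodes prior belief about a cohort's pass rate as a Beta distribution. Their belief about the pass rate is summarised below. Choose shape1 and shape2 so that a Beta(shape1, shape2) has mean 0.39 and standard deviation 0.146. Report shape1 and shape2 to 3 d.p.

σ² = 0.146² = 0.021316.
With s = shape1+shape2, Var = μ(1−μ)/(s+1), so s+1 = (0.39×0.61)/0.021316 = 11.1606 and s = 10.1606.
shape1 = μs = 3.963, shape2 = (1−μ)s = 6.198.

shape1 = 3.963, shape2 = 6.198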